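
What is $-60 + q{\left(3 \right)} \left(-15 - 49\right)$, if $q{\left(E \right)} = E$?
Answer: $-252$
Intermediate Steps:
$-60 + q{\left(3 \right)} \left(-15 - 49\right) = -60 + 3 \left(-15 - 49\right) = -60 + 3 \left(-64\right) = -60 - 192 = -252$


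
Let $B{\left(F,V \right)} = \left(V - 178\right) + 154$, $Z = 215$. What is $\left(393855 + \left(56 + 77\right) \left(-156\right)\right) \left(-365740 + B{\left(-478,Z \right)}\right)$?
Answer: $-136388890743$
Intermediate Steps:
$B{\left(F,V \right)} = -24 + V$ ($B{\left(F,V \right)} = \left(-178 + V\right) + 154 = -24 + V$)
$\left(393855 + \left(56 + 77\right) \left(-156\right)\right) \left(-365740 + B{\left(-478,Z \right)}\right) = \left(393855 + \left(56 + 77\right) \left(-156\right)\right) \left(-365740 + \left(-24 + 215\right)\right) = \left(393855 + 133 \left(-156\right)\right) \left(-365740 + 191\right) = \left(393855 - 20748\right) \left(-365549\right) = 373107 \left(-365549\right) = -136388890743$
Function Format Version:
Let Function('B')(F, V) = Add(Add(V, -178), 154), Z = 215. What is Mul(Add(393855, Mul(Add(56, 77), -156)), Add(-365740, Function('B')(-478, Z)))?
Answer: -136388890743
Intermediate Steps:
Function('B')(F, V) = Add(-24, V) (Function('B')(F, V) = Add(Add(-178, V), 154) = Add(-24, V))
Mul(Add(393855, Mul(Add(56, 77), -156)), Add(-365740, Function('B')(-478, Z))) = Mul(Add(393855, Mul(Add(56, 77), -156)), Add(-365740, Add(-24, 215))) = Mul(Add(393855, Mul(133, -156)), Add(-365740, 191)) = Mul(Add(393855, -20748), -365549) = Mul(373107, -365549) = -136388890743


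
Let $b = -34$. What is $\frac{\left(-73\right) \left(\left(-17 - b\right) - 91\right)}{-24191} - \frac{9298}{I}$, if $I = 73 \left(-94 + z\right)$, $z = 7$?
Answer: $\frac{190619816}{153637041} \approx 1.2407$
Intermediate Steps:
$I = -6351$ ($I = 73 \left(-94 + 7\right) = 73 \left(-87\right) = -6351$)
$\frac{\left(-73\right) \left(\left(-17 - b\right) - 91\right)}{-24191} - \frac{9298}{I} = \frac{\left(-73\right) \left(\left(-17 - -34\right) - 91\right)}{-24191} - \frac{9298}{-6351} = - 73 \left(\left(-17 + 34\right) - 91\right) \left(- \frac{1}{24191}\right) - - \frac{9298}{6351} = - 73 \left(17 - 91\right) \left(- \frac{1}{24191}\right) + \frac{9298}{6351} = \left(-73\right) \left(-74\right) \left(- \frac{1}{24191}\right) + \frac{9298}{6351} = 5402 \left(- \frac{1}{24191}\right) + \frac{9298}{6351} = - \frac{5402}{24191} + \frac{9298}{6351} = \frac{190619816}{153637041}$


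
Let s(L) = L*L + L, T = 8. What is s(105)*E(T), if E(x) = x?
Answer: 89040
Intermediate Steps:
s(L) = L + L**2 (s(L) = L**2 + L = L + L**2)
s(105)*E(T) = (105*(1 + 105))*8 = (105*106)*8 = 11130*8 = 89040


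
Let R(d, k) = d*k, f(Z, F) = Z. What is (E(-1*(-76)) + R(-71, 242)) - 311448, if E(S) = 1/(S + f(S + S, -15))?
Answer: -74927639/228 ≈ -3.2863e+5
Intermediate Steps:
E(S) = 1/(3*S) (E(S) = 1/(S + (S + S)) = 1/(S + 2*S) = 1/(3*S))
(E(-1*(-76)) + R(-71, 242)) - 311448 = (1/(3*((-1*(-76)))) - 71*242) - 311448 = ((⅓)/76 - 17182) - 311448 = ((⅓)*(1/76) - 17182) - 311448 = (1/228 - 17182) - 311448 = -3917495/228 - 311448 = -74927639/228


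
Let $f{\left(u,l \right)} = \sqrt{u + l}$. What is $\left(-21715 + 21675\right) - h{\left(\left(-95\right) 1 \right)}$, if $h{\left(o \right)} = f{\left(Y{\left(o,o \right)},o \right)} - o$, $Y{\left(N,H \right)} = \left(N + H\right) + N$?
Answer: $-135 - 2 i \sqrt{95} \approx -135.0 - 19.494 i$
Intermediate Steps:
$Y{\left(N,H \right)} = H + 2 N$ ($Y{\left(N,H \right)} = \left(H + N\right) + N = H + 2 N$)
$f{\left(u,l \right)} = \sqrt{l + u}$
$h{\left(o \right)} = - o + 2 \sqrt{o}$ ($h{\left(o \right)} = \sqrt{o + \left(o + 2 o\right)} - o = \sqrt{o + 3 o} - o = \sqrt{4 o} - o = 2 \sqrt{o} - o = - o + 2 \sqrt{o}$)
$\left(-21715 + 21675\right) - h{\left(\left(-95\right) 1 \right)} = \left(-21715 + 21675\right) - \left(- \left(-95\right) 1 + 2 \sqrt{\left(-95\right) 1}\right) = -40 - \left(\left(-1\right) \left(-95\right) + 2 \sqrt{-95}\right) = -40 - \left(95 + 2 i \sqrt{95}\right) = -135 - 2 i \sqrt{95}$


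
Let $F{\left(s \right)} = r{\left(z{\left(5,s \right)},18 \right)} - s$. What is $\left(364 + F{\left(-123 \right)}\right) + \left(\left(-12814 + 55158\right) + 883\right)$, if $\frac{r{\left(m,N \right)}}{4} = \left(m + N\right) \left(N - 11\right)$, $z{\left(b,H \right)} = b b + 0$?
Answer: $44918$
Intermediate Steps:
$z{\left(b,H \right)} = b^{2}$ ($z{\left(b,H \right)} = b^{2} + 0 = b^{2}$)
$r{\left(m,N \right)} = 4 \left(-11 + N\right) \left(N + m\right)$ ($r{\left(m,N \right)} = 4 \left(m + N\right) \left(N - 11\right) = 4 \left(N + m\right) \left(-11 + N\right) = 4 \left(-11 + N\right) \left(N + m\right)$)
$F{\left(s \right)} = 1204 - s$ ($F{\left(s \right)} = \left(\left(-44\right) 18 - 44 \cdot 5^{2} + 4 \cdot 18^{2} + 4 \cdot 18 \cdot 5^{2}\right) - s = \left(-792 - 1100 + 4 \cdot 324 + 4 \cdot 18 \cdot 25\right) - s = \left(-792 - 1100 + 1296 + 1800\right) - s = 1204 - s$)
$\left(364 + F{\left(-123 \right)}\right) + \left(\left(-12814 + 55158\right) + 883\right) = \left(364 + \left(1204 - -123\right)\right) + \left(\left(-12814 + 55158\right) + 883\right) = \left(364 + \left(1204 + 123\right)\right) + \left(42344 + 883\right) = \left(364 + 1327\right) + 43227 = 1691 + 43227 = 44918$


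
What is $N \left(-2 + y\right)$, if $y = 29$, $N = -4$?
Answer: $-108$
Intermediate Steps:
$N \left(-2 + y\right) = - 4 \left(-2 + 29\right) = \left(-4\right) 27 = -108$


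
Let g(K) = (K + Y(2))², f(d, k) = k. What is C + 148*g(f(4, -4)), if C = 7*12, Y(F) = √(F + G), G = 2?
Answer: 676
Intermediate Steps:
Y(F) = √(2 + F) (Y(F) = √(F + 2) = √(2 + F))
g(K) = (2 + K)² (g(K) = (K + √(2 + 2))² = (K + √4)² = (K + 2)² = (2 + K)²)
C = 84
C + 148*g(f(4, -4)) = 84 + 148*(2 - 4)² = 84 + 148*(-2)² = 84 + 148*4 = 84 + 592 = 676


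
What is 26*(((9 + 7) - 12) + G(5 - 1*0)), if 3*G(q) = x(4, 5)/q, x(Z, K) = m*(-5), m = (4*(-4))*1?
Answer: 728/3 ≈ 242.67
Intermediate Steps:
m = -16 (m = -16*1 = -16)
x(Z, K) = 80 (x(Z, K) = -16*(-5) = 80)
G(q) = 80/(3*q) (G(q) = (80/q)/3 = 80/(3*q))
26*(((9 + 7) - 12) + G(5 - 1*0)) = 26*(((9 + 7) - 12) + 80/(3*(5 - 1*0))) = 26*((16 - 12) + 80/(3*(5 + 0))) = 26*(4 + (80/3)/5) = 26*(4 + (80/3)*(⅕)) = 26*(4 + 16/3) = 26*(28/3) = 728/3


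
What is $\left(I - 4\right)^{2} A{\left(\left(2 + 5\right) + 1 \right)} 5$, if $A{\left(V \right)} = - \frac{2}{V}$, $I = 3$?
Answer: $- \frac{5}{4} \approx -1.25$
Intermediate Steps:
$\left(I - 4\right)^{2} A{\left(\left(2 + 5\right) + 1 \right)} 5 = \left(3 - 4\right)^{2} \left(- \frac{2}{\left(2 + 5\right) + 1}\right) 5 = \left(-1\right)^{2} \left(- \frac{2}{7 + 1}\right) 5 = 1 \left(- \frac{2}{8}\right) 5 = 1 \left(\left(-2\right) \frac{1}{8}\right) 5 = 1 \left(- \frac{1}{4}\right) 5 = \left(- \frac{1}{4}\right) 5 = - \frac{5}{4}$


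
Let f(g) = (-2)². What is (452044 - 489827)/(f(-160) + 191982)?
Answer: -37783/191986 ≈ -0.19680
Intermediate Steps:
f(g) = 4
(452044 - 489827)/(f(-160) + 191982) = (452044 - 489827)/(4 + 191982) = -37783/191986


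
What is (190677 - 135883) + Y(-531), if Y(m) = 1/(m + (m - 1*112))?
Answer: 64328155/1174 ≈ 54794.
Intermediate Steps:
Y(m) = 1/(-112 + 2*m) (Y(m) = 1/(m + (m - 112)) = 1/(m + (-112 + m)) = 1/(-112 + 2*m))
(190677 - 135883) + Y(-531) = (190677 - 135883) + 1/(2*(-56 - 531)) = 54794 + (½)/(-587) = 54794 + (½)*(-1/587) = 54794 - 1/1174 = 64328155/1174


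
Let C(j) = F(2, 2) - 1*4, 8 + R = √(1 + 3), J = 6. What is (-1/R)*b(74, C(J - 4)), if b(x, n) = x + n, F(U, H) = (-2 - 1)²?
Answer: 79/6 ≈ 13.167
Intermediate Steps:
F(U, H) = 9 (F(U, H) = (-3)² = 9)
R = -6 (R = -8 + √(1 + 3) = -8 + √4 = -8 + 2 = -6)
C(j) = 5 (C(j) = 9 - 1*4 = 9 - 4 = 5)
b(x, n) = n + x
(-1/R)*b(74, C(J - 4)) = (-1/(-6))*(5 + 74) = -1*(-⅙)*79 = (⅙)*79 = 79/6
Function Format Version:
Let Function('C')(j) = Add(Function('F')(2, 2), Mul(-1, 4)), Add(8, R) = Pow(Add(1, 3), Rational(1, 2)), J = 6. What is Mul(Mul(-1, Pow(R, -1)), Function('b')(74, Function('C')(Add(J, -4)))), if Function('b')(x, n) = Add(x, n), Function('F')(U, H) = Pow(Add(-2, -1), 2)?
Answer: Rational(79, 6) ≈ 13.167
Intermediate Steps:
Function('F')(U, H) = 9 (Function('F')(U, H) = Pow(-3, 2) = 9)
R = -6 (R = Add(-8, Pow(Add(1, 3), Rational(1, 2))) = Add(-8, Pow(4, Rational(1, 2))) = Add(-8, 2) = -6)
Function('C')(j) = 5 (Function('C')(j) = Add(9, Mul(-1, 4)) = Add(9, -4) = 5)
Function('b')(x, n) = Add(n, x)
Mul(Mul(-1, Pow(R, -1)), Function('b')(74, Function('C')(Add(J, -4)))) = Mul(Mul(-1, Pow(-6, -1)), Add(5, 74)) = Mul(Mul(-1, Rational(-1, 6)), 79) = Mul(Rational(1, 6), 79) = Rational(79, 6)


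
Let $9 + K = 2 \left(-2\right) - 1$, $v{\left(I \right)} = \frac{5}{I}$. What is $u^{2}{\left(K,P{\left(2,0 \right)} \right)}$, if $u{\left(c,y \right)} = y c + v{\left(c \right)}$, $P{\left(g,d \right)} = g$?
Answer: $\frac{157609}{196} \approx 804.13$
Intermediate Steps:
$K = -14$ ($K = -9 + \left(2 \left(-2\right) - 1\right) = -9 - 5 = -14$)
$u{\left(c,y \right)} = \frac{5}{c} + c y$ ($u{\left(c,y \right)} = y c + \frac{5}{c} = c y + \frac{5}{c} = \frac{5}{c} + c y$)
$u^{2}{\left(K,P{\left(2,0 \right)} \right)} = \left(\frac{5}{-14} - 28\right)^{2} = \left(5 \left(- \frac{1}{14}\right) - 28\right)^{2} = \left(- \frac{5}{14} - 28\right)^{2} = \left(- \frac{397}{14}\right)^{2} = \frac{157609}{196}$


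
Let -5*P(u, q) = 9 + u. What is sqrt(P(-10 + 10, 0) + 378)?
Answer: 3*sqrt(1045)/5 ≈ 19.396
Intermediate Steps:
P(u, q) = -9/5 - u/5 (P(u, q) = -(9 + u)/5 = -9/5 - u/5)
sqrt(P(-10 + 10, 0) + 378) = sqrt((-9/5 - (-10 + 10)/5) + 378) = sqrt((-9/5 - 1/5*0) + 378) = sqrt((-9/5 + 0) + 378) = sqrt(-9/5 + 378) = sqrt(1881/5) = 3*sqrt(1045)/5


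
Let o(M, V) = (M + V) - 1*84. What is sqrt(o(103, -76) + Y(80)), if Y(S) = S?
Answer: sqrt(23) ≈ 4.7958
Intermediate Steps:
o(M, V) = -84 + M + V (o(M, V) = (M + V) - 84 = -84 + M + V)
sqrt(o(103, -76) + Y(80)) = sqrt((-84 + 103 - 76) + 80) = sqrt(-57 + 80) = sqrt(23)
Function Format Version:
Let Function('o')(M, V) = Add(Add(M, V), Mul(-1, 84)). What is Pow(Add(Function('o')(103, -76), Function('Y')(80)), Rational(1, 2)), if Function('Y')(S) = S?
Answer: Pow(23, Rational(1, 2)) ≈ 4.7958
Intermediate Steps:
Function('o')(M, V) = Add(-84, M, V) (Function('o')(M, V) = Add(Add(M, V), -84) = Add(-84, M, V))
Pow(Add(Function('o')(103, -76), Function('Y')(80)), Rational(1, 2)) = Pow(Add(Add(-84, 103, -76), 80), Rational(1, 2)) = Pow(Add(-57, 80), Rational(1, 2)) = Pow(23, Rational(1, 2))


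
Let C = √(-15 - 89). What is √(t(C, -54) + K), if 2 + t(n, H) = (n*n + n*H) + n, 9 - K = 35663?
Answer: √(-35760 - 106*I*√26) ≈ 1.429 - 189.11*I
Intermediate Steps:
K = -35654 (K = 9 - 1*35663 = 9 - 35663 = -35654)
C = 2*I*√26 (C = √(-104) = 2*I*√26 ≈ 10.198*I)
t(n, H) = -2 + n + n² + H*n (t(n, H) = -2 + ((n*n + n*H) + n) = -2 + ((n² + H*n) + n) = -2 + (n + n² + H*n) = -2 + n + n² + H*n)
√(t(C, -54) + K) = √((-2 + 2*I*√26 + (2*I*√26)² - 108*I*√26) - 35654) = √((-2 + 2*I*√26 - 104 - 108*I*√26) - 35654) = √((-106 - 106*I*√26) - 35654) = √(-35760 - 106*I*√26)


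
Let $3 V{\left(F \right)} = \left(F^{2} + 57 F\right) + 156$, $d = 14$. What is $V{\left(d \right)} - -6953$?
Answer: $\frac{22009}{3} \approx 7336.3$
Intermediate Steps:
$V{\left(F \right)} = 52 + 19 F + \frac{F^{2}}{3}$ ($V{\left(F \right)} = \frac{\left(F^{2} + 57 F\right) + 156}{3} = \frac{156 + F^{2} + 57 F}{3} = 52 + 19 F + \frac{F^{2}}{3}$)
$V{\left(d \right)} - -6953 = \left(52 + 19 \cdot 14 + \frac{14^{2}}{3}\right) - -6953 = \left(52 + 266 + \frac{1}{3} \cdot 196\right) + 6953 = \left(52 + 266 + \frac{196}{3}\right) + 6953 = \frac{1150}{3} + 6953 = \frac{22009}{3}$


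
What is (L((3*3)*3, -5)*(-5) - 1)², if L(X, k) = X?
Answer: 18496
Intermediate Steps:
(L((3*3)*3, -5)*(-5) - 1)² = (((3*3)*3)*(-5) - 1)² = ((9*3)*(-5) - 1)² = (27*(-5) - 1)² = (-135 - 1)² = (-136)² = 18496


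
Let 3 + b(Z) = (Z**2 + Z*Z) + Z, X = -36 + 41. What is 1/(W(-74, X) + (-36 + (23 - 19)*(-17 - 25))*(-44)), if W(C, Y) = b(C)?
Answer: 1/19851 ≈ 5.0375e-5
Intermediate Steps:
X = 5
b(Z) = -3 + Z + 2*Z**2 (b(Z) = -3 + ((Z**2 + Z*Z) + Z) = -3 + ((Z**2 + Z**2) + Z) = -3 + (2*Z**2 + Z) = -3 + (Z + 2*Z**2) = -3 + Z + 2*Z**2)
W(C, Y) = -3 + C + 2*C**2
1/(W(-74, X) + (-36 + (23 - 19)*(-17 - 25))*(-44)) = 1/((-3 - 74 + 2*(-74)**2) + (-36 + (23 - 19)*(-17 - 25))*(-44)) = 1/((-3 - 74 + 2*5476) + (-36 + 4*(-42))*(-44)) = 1/((-3 - 74 + 10952) + (-36 - 168)*(-44)) = 1/(10875 - 204*(-44)) = 1/(10875 + 8976) = 1/19851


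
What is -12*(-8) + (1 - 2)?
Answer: 95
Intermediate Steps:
-12*(-8) + (1 - 2) = 96 - 1 = 95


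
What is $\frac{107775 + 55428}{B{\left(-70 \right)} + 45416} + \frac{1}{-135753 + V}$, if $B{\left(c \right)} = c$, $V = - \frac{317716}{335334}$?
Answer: $\frac{3714730481532345}{1032141034064714} \approx 3.5991$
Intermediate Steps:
$V = - \frac{158858}{167667}$ ($V = \left(-317716\right) \frac{1}{335334} = - \frac{158858}{167667} \approx -0.94746$)
$\frac{107775 + 55428}{B{\left(-70 \right)} + 45416} + \frac{1}{-135753 + V} = \frac{107775 + 55428}{-70 + 45416} + \frac{1}{-135753 - \frac{158858}{167667}} = \frac{163203}{45346} + \frac{1}{- \frac{22761457109}{167667}} = 163203 \cdot \frac{1}{45346} - \frac{167667}{22761457109} = \frac{163203}{45346} - \frac{167667}{22761457109} = \frac{3714730481532345}{1032141034064714}$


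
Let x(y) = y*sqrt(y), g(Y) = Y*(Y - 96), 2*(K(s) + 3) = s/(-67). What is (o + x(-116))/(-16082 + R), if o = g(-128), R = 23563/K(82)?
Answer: -6938624/5470565 + 56144*I*sqrt(29)/5470565 ≈ -1.2684 + 0.055268*I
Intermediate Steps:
K(s) = -3 - s/134 (K(s) = -3 + (s/(-67))/2 = -3 + (s*(-1/67))/2 = -3 + (-s/67)/2 = -3 - s/134)
g(Y) = Y*(-96 + Y)
R = -1578721/242 (R = 23563/(-3 - 1/134*82) = 23563/(-3 - 41/67) = 23563/(-242/67) = 23563*(-67/242) = -1578721/242 ≈ -6523.6)
x(y) = y**(3/2)
o = 28672 (o = -128*(-96 - 128) = -128*(-224) = 28672)
(o + x(-116))/(-16082 + R) = (28672 + (-116)**(3/2))/(-16082 - 1578721/242) = (28672 - 232*I*sqrt(29))/(-5470565/242) = (28672 - 232*I*sqrt(29))*(-242/5470565) = -6938624/5470565 + 56144*I*sqrt(29)/5470565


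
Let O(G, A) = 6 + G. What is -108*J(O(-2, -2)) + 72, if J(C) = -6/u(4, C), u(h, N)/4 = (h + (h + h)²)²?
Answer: 166545/2312 ≈ 72.035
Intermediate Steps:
u(h, N) = 4*(h + 4*h²)² (u(h, N) = 4*(h + (h + h)²)² = 4*(h + (2*h)²)² = 4*(h + 4*h²)²)
J(C) = -3/9248 (J(C) = -6*1/(64*(1 + 4*4)²) = -6*1/(64*(1 + 16)²) = -6/(4*16*17²) = -6/(4*16*289) = -6/18496 = -6*1/18496 = -3/9248)
-108*J(O(-2, -2)) + 72 = -108*(-3/9248) + 72 = 81/2312 + 72 = 166545/2312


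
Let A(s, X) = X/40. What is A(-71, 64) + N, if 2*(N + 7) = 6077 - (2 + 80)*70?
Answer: 1631/10 ≈ 163.10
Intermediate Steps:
N = 323/2 (N = -7 + (6077 - (2 + 80)*70)/2 = -7 + (6077 - 82*70)/2 = -7 + (6077 - 1*5740)/2 = -7 + (6077 - 5740)/2 = -7 + (½)*337 = -7 + 337/2 = 323/2 ≈ 161.50)
A(s, X) = X/40 (A(s, X) = X*(1/40) = X/40)
A(-71, 64) + N = (1/40)*64 + 323/2 = 8/5 + 323/2 = 1631/10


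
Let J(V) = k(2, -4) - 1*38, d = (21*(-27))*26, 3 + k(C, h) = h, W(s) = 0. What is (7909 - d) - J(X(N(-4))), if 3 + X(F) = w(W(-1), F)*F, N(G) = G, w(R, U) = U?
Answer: 22696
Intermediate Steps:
k(C, h) = -3 + h
d = -14742 (d = -567*26 = -14742)
X(F) = -3 + F² (X(F) = -3 + F*F = -3 + F²)
J(V) = -45 (J(V) = (-3 - 4) - 1*38 = -7 - 38 = -45)
(7909 - d) - J(X(N(-4))) = (7909 - 1*(-14742)) - 1*(-45) = (7909 + 14742) + 45 = 22651 + 45 = 22696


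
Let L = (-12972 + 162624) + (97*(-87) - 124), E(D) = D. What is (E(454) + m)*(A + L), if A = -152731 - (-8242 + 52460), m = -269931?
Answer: 15052985220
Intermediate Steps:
L = 141089 (L = 149652 + (-8439 - 124) = 149652 - 8563 = 141089)
A = -196949 (A = -152731 - 1*44218 = -152731 - 44218 = -196949)
(E(454) + m)*(A + L) = (454 - 269931)*(-196949 + 141089) = -269477*(-55860) = 15052985220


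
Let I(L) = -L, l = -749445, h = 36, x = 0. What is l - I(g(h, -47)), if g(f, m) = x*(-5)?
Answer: -749445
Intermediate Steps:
g(f, m) = 0 (g(f, m) = 0*(-5) = 0)
l - I(g(h, -47)) = -749445 - (-1)*0 = -749445 - 1*0 = -749445 + 0 = -749445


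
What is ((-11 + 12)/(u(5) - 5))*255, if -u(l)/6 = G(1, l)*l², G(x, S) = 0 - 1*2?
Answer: 51/59 ≈ 0.86441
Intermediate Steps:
G(x, S) = -2 (G(x, S) = 0 - 2 = -2)
u(l) = 12*l² (u(l) = -(-12)*l² = 12*l²)
((-11 + 12)/(u(5) - 5))*255 = ((-11 + 12)/(12*5² - 5))*255 = (1/(12*25 - 5))*255 = (1/(300 - 5))*255 = (1/295)*255 = 51/59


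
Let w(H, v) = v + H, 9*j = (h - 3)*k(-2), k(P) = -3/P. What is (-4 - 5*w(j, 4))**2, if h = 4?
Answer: 22201/36 ≈ 616.69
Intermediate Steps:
j = 1/6 (j = ((4 - 3)*(-3/(-2)))/9 = (1*(-3*(-1/2)))/9 = (1*(3/2))/9 = (1/9)*(3/2) = 1/6 ≈ 0.16667)
w(H, v) = H + v
(-4 - 5*w(j, 4))**2 = (-4 - 5*(1/6 + 4))**2 = (-4 - 5*25/6)**2 = (-4 - 125/6)**2 = (-149/6)**2 = 22201/36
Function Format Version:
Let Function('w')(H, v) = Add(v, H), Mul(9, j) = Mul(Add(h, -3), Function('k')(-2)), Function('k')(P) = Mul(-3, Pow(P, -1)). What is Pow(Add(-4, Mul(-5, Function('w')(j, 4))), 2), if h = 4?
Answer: Rational(22201, 36) ≈ 616.69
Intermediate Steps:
j = Rational(1, 6) (j = Mul(Rational(1, 9), Mul(Add(4, -3), Mul(-3, Pow(-2, -1)))) = Mul(Rational(1, 9), Mul(1, Mul(-3, Rational(-1, 2)))) = Mul(Rational(1, 9), Mul(1, Rational(3, 2))) = Mul(Rational(1, 9), Rational(3, 2)) = Rational(1, 6) ≈ 0.16667)
Function('w')(H, v) = Add(H, v)
Pow(Add(-4, Mul(-5, Function('w')(j, 4))), 2) = Pow(Add(-4, Mul(-5, Add(Rational(1, 6), 4))), 2) = Pow(Add(-4, Mul(-5, Rational(25, 6))), 2) = Pow(Add(-4, Rational(-125, 6)), 2) = Pow(Rational(-149, 6), 2) = Rational(22201, 36)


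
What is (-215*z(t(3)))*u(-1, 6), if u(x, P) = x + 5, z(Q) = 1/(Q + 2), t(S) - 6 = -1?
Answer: -860/7 ≈ -122.86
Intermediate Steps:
t(S) = 5 (t(S) = 6 - 1 = 5)
z(Q) = 1/(2 + Q)
u(x, P) = 5 + x
(-215*z(t(3)))*u(-1, 6) = (-215/(2 + 5))*(5 - 1) = -215/7*4 = -860/7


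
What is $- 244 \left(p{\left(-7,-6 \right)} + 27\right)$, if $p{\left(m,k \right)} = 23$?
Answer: $-12200$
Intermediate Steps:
$- 244 \left(p{\left(-7,-6 \right)} + 27\right) = - 244 \left(23 + 27\right) = \left(-244\right) 50 = -12200$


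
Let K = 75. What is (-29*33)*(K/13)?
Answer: -71775/13 ≈ -5521.2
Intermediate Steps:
(-29*33)*(K/13) = (-29*33)*(75/13) = -71775/13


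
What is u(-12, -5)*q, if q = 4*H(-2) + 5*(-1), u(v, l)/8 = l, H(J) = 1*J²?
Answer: -440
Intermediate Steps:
H(J) = J²
u(v, l) = 8*l
q = 11 (q = 4*(-2)² + 5*(-1) = 4*4 - 5 = 16 - 5 = 11)
u(-12, -5)*q = (8*(-5))*11 = -40*11 = -440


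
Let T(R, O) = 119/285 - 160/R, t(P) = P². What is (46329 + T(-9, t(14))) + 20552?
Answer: 57198812/855 ≈ 66899.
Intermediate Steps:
T(R, O) = 119/285 - 160/R (T(R, O) = 119*(1/285) - 160/R = 119/285 - 160/R)
(46329 + T(-9, t(14))) + 20552 = (46329 + (119/285 - 160/(-9))) + 20552 = (46329 + (119/285 - 160*(-⅑))) + 20552 = (46329 + (119/285 + 160/9)) + 20552 = (46329 + 15557/855) + 20552 = 39626852/855 + 20552 = 57198812/855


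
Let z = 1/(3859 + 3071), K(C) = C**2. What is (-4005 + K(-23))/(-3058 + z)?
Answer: 24088680/21191939 ≈ 1.1367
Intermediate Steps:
z = 1/6930 ≈ 0.00014430
(-4005 + K(-23))/(-3058 + z) = (-4005 + (-23)**2)/(-3058 + 1/6930) = (-4005 + 529)/(-21191939/6930) = -3476*(-6930/21191939) = 24088680/21191939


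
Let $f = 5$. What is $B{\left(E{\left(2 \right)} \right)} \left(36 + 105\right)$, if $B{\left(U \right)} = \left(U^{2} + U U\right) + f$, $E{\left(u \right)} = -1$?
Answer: $987$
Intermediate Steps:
$B{\left(U \right)} = 5 + 2 U^{2}$ ($B{\left(U \right)} = \left(U^{2} + U U\right) + 5 = \left(U^{2} + U^{2}\right) + 5 = 2 U^{2} + 5 = 5 + 2 U^{2}$)
$B{\left(E{\left(2 \right)} \right)} \left(36 + 105\right) = \left(5 + 2 \left(-1\right)^{2}\right) \left(36 + 105\right) = \left(5 + 2 \cdot 1\right) 141 = \left(5 + 2\right) 141 = 7 \cdot 141 = 987$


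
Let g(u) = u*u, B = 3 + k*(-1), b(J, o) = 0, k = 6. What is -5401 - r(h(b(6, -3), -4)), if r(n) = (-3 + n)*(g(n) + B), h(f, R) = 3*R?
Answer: -3286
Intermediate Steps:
B = -3 (B = 3 + 6*(-1) = 3 - 6 = -3)
g(u) = u**2
r(n) = (-3 + n)*(-3 + n**2) (r(n) = (-3 + n)*(n**2 - 3) = (-3 + n)*(-3 + n**2))
-5401 - r(h(b(6, -3), -4)) = -5401 - (9 + (3*(-4))**3 - 9*(-4) - 3*(3*(-4))**2) = -5401 - (9 + (-12)**3 - 3*(-12) - 3*(-12)**2) = -5401 - (9 - 1728 + 36 - 3*144) = -5401 - (9 - 1728 + 36 - 432) = -5401 - 1*(-2115) = -5401 + 2115 = -3286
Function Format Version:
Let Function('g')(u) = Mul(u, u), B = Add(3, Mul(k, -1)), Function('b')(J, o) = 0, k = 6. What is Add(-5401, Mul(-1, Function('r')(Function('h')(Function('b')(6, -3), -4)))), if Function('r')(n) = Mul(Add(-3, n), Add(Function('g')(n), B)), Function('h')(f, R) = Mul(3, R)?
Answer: -3286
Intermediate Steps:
B = -3 (B = Add(3, Mul(6, -1)) = Add(3, -6) = -3)
Function('g')(u) = Pow(u, 2)
Function('r')(n) = Mul(Add(-3, n), Add(-3, Pow(n, 2))) (Function('r')(n) = Mul(Add(-3, n), Add(Pow(n, 2), -3)) = Mul(Add(-3, n), Add(-3, Pow(n, 2))))
Add(-5401, Mul(-1, Function('r')(Function('h')(Function('b')(6, -3), -4)))) = Add(-5401, Mul(-1, Add(9, Pow(Mul(3, -4), 3), Mul(-3, Mul(3, -4)), Mul(-3, Pow(Mul(3, -4), 2))))) = Add(-5401, Mul(-1, Add(9, Pow(-12, 3), Mul(-3, -12), Mul(-3, Pow(-12, 2))))) = Add(-5401, Mul(-1, Add(9, -1728, 36, Mul(-3, 144)))) = Add(-5401, Mul(-1, Add(9, -1728, 36, -432))) = Add(-5401, Mul(-1, -2115)) = Add(-5401, 2115) = -3286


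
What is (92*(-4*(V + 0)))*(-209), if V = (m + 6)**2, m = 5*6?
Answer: 99677952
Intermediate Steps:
m = 30
V = 1296 (V = (30 + 6)**2 = 36**2 = 1296)
(92*(-4*(V + 0)))*(-209) = (92*(-4*(1296 + 0)))*(-209) = (92*(-4*1296))*(-209) = (92*(-5184))*(-209) = -476928*(-209) = 99677952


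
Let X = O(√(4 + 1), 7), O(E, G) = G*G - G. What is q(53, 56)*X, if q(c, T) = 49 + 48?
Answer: 4074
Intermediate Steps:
q(c, T) = 97
O(E, G) = G² - G
X = 42 (X = 7*(-1 + 7) = 7*6 = 42)
q(53, 56)*X = 97*42 = 4074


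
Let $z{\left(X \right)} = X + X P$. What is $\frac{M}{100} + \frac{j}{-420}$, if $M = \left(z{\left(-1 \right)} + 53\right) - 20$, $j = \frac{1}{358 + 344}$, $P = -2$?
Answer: $\frac{501223}{1474200} \approx 0.34$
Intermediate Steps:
$j = \frac{1}{702} \approx 0.0014245$
$z{\left(X \right)} = - X$ ($z{\left(X \right)} = X + X \left(-2\right) = X - 2 X = - X$)
$M = 34$ ($M = \left(\left(-1\right) \left(-1\right) + 53\right) - 20 = \left(1 + 53\right) - 20 = 54 - 20 = 34$)
$\frac{M}{100} + \frac{j}{-420} = \frac{34}{100} + \frac{1}{702 \left(-420\right)} = 34 \cdot \frac{1}{100} + \frac{1}{702} \left(- \frac{1}{420}\right) = \frac{17}{50} - \frac{1}{294840} = \frac{501223}{1474200}$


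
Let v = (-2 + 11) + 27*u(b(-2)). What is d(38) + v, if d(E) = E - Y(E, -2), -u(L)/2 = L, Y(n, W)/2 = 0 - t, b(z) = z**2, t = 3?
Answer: -163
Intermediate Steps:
Y(n, W) = -6 (Y(n, W) = 2*(0 - 1*3) = 2*(0 - 3) = 2*(-3) = -6)
u(L) = -2*L
v = -207 (v = (-2 + 11) + 27*(-2*(-2)**2) = 9 + 27*(-2*4) = 9 + 27*(-8) = 9 - 216 = -207)
d(E) = 6 + E (d(E) = E - 1*(-6) = E + 6 = 6 + E)
d(38) + v = (6 + 38) - 207 = 44 - 207 = -163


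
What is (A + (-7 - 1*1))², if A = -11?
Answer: 361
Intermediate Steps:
(A + (-7 - 1*1))² = (-11 + (-7 - 1*1))² = (-11 + (-7 - 1))² = (-11 - 8)² = (-19)² = 361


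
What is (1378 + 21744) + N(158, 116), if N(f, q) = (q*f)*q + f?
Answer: 2149328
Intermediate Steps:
N(f, q) = f + f*q² (N(f, q) = (f*q)*q + f = f*q² + f = f + f*q²)
(1378 + 21744) + N(158, 116) = (1378 + 21744) + 158*(1 + 116²) = 23122 + 158*(1 + 13456) = 23122 + 158*13457 = 23122 + 2126206 = 2149328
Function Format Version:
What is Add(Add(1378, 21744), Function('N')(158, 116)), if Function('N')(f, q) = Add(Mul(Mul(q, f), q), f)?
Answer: 2149328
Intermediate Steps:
Function('N')(f, q) = Add(f, Mul(f, Pow(q, 2))) (Function('N')(f, q) = Add(Mul(Mul(f, q), q), f) = Add(Mul(f, Pow(q, 2)), f) = Add(f, Mul(f, Pow(q, 2))))
Add(Add(1378, 21744), Function('N')(158, 116)) = Add(Add(1378, 21744), Mul(158, Add(1, Pow(116, 2)))) = Add(23122, Mul(158, Add(1, 13456))) = Add(23122, Mul(158, 13457)) = Add(23122, 2126206) = 2149328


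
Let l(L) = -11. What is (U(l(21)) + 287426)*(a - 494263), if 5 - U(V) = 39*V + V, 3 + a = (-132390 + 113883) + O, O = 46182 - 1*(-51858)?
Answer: -119389603443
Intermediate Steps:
O = 98040 (O = 46182 + 51858 = 98040)
a = 79530 (a = -3 + ((-132390 + 113883) + 98040) = -3 + (-18507 + 98040) = -3 + 79533 = 79530)
U(V) = 5 - 40*V (U(V) = 5 - (39*V + V) = 5 - 40*V)
(U(l(21)) + 287426)*(a - 494263) = ((5 - 40*(-11)) + 287426)*(79530 - 494263) = ((5 + 440) + 287426)*(-414733) = (445 + 287426)*(-414733) = 287871*(-414733) = -119389603443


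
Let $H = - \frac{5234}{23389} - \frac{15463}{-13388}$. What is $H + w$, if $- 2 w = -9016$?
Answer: $\frac{1411890340771}{313131932} \approx 4508.9$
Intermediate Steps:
$w = 4508$ ($w = \left(- \frac{1}{2}\right) \left(-9016\right) = 4508$)
$H = \frac{291591315}{313131932}$ ($H = \left(-5234\right) \frac{1}{23389} - - \frac{15463}{13388} = - \frac{5234}{23389} + \frac{15463}{13388} = \frac{291591315}{313131932} \approx 0.93121$)
$H + w = \frac{291591315}{313131932} + 4508 = \frac{1411890340771}{313131932}$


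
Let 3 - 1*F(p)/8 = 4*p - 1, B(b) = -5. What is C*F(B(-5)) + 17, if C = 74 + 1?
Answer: 14417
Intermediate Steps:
C = 75
F(p) = 32 - 32*p (F(p) = 24 - 8*(4*p - 1) = 24 - 8*(-1 + 4*p) = 24 + (8 - 32*p) = 32 - 32*p)
C*F(B(-5)) + 17 = 75*(32 - 32*(-5)) + 17 = 75*(32 + 160) + 17 = 75*192 + 17 = 14400 + 17 = 14417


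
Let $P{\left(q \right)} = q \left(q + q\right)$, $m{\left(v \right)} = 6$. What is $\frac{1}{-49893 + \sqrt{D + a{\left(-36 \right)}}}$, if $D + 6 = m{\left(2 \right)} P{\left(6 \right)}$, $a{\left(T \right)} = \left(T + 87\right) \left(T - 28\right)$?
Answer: $- \frac{16631}{829771429} - \frac{i \sqrt{2838}}{2489314287} \approx -2.0043 \cdot 10^{-5} - 2.1401 \cdot 10^{-8} i$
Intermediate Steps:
$P{\left(q \right)} = 2 q^{2}$ ($P{\left(q \right)} = q 2 q = 2 q^{2}$)
$a{\left(T \right)} = \left(-28 + T\right) \left(87 + T\right)$ ($a{\left(T \right)} = \left(87 + T\right) \left(-28 + T\right) = \left(-28 + T\right) \left(87 + T\right)$)
$D = 426$ ($D = -6 + 6 \cdot 2 \cdot 6^{2} = -6 + 6 \cdot 2 \cdot 36 = -6 + 6 \cdot 72 = -6 + 432 = 426$)
$\frac{1}{-49893 + \sqrt{D + a{\left(-36 \right)}}} = \frac{1}{-49893 + \sqrt{426 + \left(-2436 + \left(-36\right)^{2} + 59 \left(-36\right)\right)}} = \frac{1}{-49893 + \sqrt{426 - 3264}} = \frac{1}{-49893 + \sqrt{-2838}} = \frac{1}{-49893 + i \sqrt{2838}}$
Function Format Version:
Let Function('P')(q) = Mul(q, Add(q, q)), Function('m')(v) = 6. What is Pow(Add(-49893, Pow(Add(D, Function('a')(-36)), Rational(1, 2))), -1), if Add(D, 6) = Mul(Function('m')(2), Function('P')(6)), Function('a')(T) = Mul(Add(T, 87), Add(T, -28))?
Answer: Add(Rational(-16631, 829771429), Mul(Rational(-1, 2489314287), I, Pow(2838, Rational(1, 2)))) ≈ Add(-2.0043e-5, Mul(-2.1401e-8, I))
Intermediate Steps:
Function('P')(q) = Mul(2, Pow(q, 2)) (Function('P')(q) = Mul(q, Mul(2, q)) = Mul(2, Pow(q, 2)))
Function('a')(T) = Mul(Add(-28, T), Add(87, T)) (Function('a')(T) = Mul(Add(87, T), Add(-28, T)) = Mul(Add(-28, T), Add(87, T)))
D = 426 (D = Add(-6, Mul(6, Mul(2, Pow(6, 2)))) = Add(-6, Mul(6, Mul(2, 36))) = Add(-6, Mul(6, 72)) = Add(-6, 432) = 426)
Pow(Add(-49893, Pow(Add(D, Function('a')(-36)), Rational(1, 2))), -1) = Pow(Add(-49893, Pow(Add(426, Add(-2436, Pow(-36, 2), Mul(59, -36))), Rational(1, 2))), -1) = Pow(Add(-49893, Pow(Add(426, Add(-2436, 1296, -2124)), Rational(1, 2))), -1) = Pow(Add(-49893, Pow(Add(426, -3264), Rational(1, 2))), -1) = Pow(Add(-49893, Pow(-2838, Rational(1, 2))), -1) = Pow(Add(-49893, Mul(I, Pow(2838, Rational(1, 2)))), -1)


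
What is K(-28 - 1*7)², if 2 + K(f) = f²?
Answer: 1495729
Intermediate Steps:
K(f) = -2 + f²
K(-28 - 1*7)² = (-2 + (-28 - 1*7)²)² = (-2 + (-28 - 7)²)² = (-2 + (-35)²)² = (-2 + 1225)² = 1223² = 1495729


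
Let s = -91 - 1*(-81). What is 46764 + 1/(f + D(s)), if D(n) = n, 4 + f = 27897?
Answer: 1303920613/27883 ≈ 46764.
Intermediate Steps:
s = -10 (s = -91 + 81 = -10)
f = 27893 (f = -4 + 27897 = 27893)
46764 + 1/(f + D(s)) = 46764 + 1/(27893 - 10) = 46764 + 1/27883 = 1303920613/27883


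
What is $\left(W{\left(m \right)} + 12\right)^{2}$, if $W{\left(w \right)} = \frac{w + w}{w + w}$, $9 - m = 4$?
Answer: $169$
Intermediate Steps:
$m = 5$ ($m = 9 - 4 = 5$)
$W{\left(w \right)} = 1$ ($W{\left(w \right)} = \frac{2 w}{2 w} = 2 w \frac{1}{2 w} = 1$)
$\left(W{\left(m \right)} + 12\right)^{2} = \left(1 + 12\right)^{2} = 13^{2} = 169$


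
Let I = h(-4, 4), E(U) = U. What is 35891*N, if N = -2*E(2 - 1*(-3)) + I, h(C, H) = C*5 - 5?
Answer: -1256185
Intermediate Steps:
h(C, H) = -5 + 5*C (h(C, H) = 5*C - 5 = -5 + 5*C)
I = -25 (I = -5 + 5*(-4) = -5 - 20 = -25)
N = -35 (N = -2*(2 - 1*(-3)) - 25 = -2*(2 + 3) - 25 = -2*5 - 25 = -10 - 25 = -35)
35891*N = 35891*(-35) = -1256185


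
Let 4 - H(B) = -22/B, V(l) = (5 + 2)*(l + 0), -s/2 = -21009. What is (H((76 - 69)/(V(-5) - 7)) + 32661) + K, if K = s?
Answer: 74551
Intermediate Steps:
s = 42018 (s = -2*(-21009) = 42018)
K = 42018
V(l) = 7*l
H(B) = 4 + 22/B (H(B) = 4 - (-22)/B = 4 + 22/B)
(H((76 - 69)/(V(-5) - 7)) + 32661) + K = ((4 + 22/(((76 - 69)/(7*(-5) - 7)))) + 32661) + 42018 = ((4 + 22/((7/(-35 - 7)))) + 32661) + 42018 = ((4 + 22/((7/(-42)))) + 32661) + 42018 = ((4 + 22/((7*(-1/42)))) + 32661) + 42018 = ((4 + 22/(-1/6)) + 32661) + 42018 = ((4 + 22*(-6)) + 32661) + 42018 = ((4 - 132) + 32661) + 42018 = (-128 + 32661) + 42018 = 32533 + 42018 = 74551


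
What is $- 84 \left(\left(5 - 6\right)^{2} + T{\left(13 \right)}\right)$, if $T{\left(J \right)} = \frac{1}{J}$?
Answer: $- \frac{1176}{13} \approx -90.462$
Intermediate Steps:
$- 84 \left(\left(5 - 6\right)^{2} + T{\left(13 \right)}\right) = - 84 \left(\left(5 - 6\right)^{2} + \frac{1}{13}\right) = - 84 \left(\left(-1\right)^{2} + \frac{1}{13}\right) = - 84 \left(1 + \frac{1}{13}\right) = \left(-84\right) \frac{14}{13} = - \frac{1176}{13}$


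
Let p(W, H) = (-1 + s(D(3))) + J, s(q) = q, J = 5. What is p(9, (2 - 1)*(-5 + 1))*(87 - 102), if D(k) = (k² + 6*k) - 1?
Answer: -450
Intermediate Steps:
D(k) = -1 + k² + 6*k
p(W, H) = 30 (p(W, H) = (-1 + (-1 + 3² + 6*3)) + 5 = (-1 + (-1 + 9 + 18)) + 5 = (-1 + 26) + 5 = 25 + 5 = 30)
p(9, (2 - 1)*(-5 + 1))*(87 - 102) = 30*(87 - 102) = 30*(-15) = -450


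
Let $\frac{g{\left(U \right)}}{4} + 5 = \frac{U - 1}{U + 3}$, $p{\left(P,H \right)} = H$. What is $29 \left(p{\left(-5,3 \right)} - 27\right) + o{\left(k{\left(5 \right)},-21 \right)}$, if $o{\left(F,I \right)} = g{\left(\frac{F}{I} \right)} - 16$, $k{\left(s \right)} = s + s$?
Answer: $- \frac{38920}{53} \approx -734.34$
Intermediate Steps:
$k{\left(s \right)} = 2 s$
$g{\left(U \right)} = -20 + \frac{4 \left(-1 + U\right)}{3 + U}$ ($g{\left(U \right)} = -20 + 4 \frac{U - 1}{U + 3} = -20 + 4 \frac{-1 + U}{3 + U} = -20 + \frac{4 \left(-1 + U\right)}{3 + U}$)
$o{\left(F,I \right)} = -16 + \frac{16 \left(-4 - \frac{F}{I}\right)}{3 + \frac{F}{I}}$ ($o{\left(F,I \right)} = \frac{16 \left(-4 - \frac{F}{I}\right)}{3 + \frac{F}{I}} - 16 = -16 + \frac{16 \left(-4 - \frac{F}{I}\right)}{3 + \frac{F}{I}}$)
$29 \left(p{\left(-5,3 \right)} - 27\right) + o{\left(k{\left(5 \right)},-21 \right)} = 29 \left(3 - 27\right) + \frac{16 \left(\left(-7\right) \left(-21\right) - 2 \cdot 2 \cdot 5\right)}{2 \cdot 5 + 3 \left(-21\right)} = 29 \left(-24\right) + \frac{16 \left(147 - 20\right)}{10 - 63} = -696 + \frac{16 \left(147 - 20\right)}{-53} = -696 + 16 \left(- \frac{1}{53}\right) 127 = -696 - \frac{2032}{53} = - \frac{38920}{53}$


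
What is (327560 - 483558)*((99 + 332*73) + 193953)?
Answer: -34052491424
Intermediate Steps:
(327560 - 483558)*((99 + 332*73) + 193953) = -155998*((99 + 24236) + 193953) = -155998*(24335 + 193953) = -155998*218288 = -34052491424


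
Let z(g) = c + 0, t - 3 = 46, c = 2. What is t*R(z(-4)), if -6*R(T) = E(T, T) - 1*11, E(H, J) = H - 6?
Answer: 245/2 ≈ 122.50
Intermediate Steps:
t = 49 (t = 3 + 46 = 49)
z(g) = 2 (z(g) = 2 + 0 = 2)
E(H, J) = -6 + H
R(T) = 17/6 - T/6 (R(T) = -((-6 + T) - 1*11)/6 = -((-6 + T) - 11)/6 = -(-17 + T)/6 = 17/6 - T/6)
t*R(z(-4)) = 49*(17/6 - ⅙*2) = 49*(17/6 - ⅓) = 49*(5/2) = 245/2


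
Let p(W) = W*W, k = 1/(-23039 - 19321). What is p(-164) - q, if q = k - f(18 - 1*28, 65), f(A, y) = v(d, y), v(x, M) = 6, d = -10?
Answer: 1139568721/42360 ≈ 26902.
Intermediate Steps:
k = -1/42360 (k = 1/(-42360) = -1/42360 ≈ -2.3607e-5)
f(A, y) = 6
p(W) = W²
q = -254161/42360 (q = -1/42360 - 1*6 = -1/42360 - 6 = -254161/42360 ≈ -6.0000)
p(-164) - q = (-164)² - 1*(-254161/42360) = 26896 + 254161/42360 = 1139568721/42360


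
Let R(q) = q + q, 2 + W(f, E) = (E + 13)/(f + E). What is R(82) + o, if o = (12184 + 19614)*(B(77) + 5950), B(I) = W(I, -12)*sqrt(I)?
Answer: 189198264 - 315534*sqrt(77)/5 ≈ 1.8864e+8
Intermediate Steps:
W(f, E) = -2 + (13 + E)/(E + f) (W(f, E) = -2 + (E + 13)/(f + E) = -2 + (13 + E)/(E + f))
R(q) = 2*q
B(I) = sqrt(I)*(25 - 2*I)/(-12 + I) (B(I) = ((13 - 1*(-12) - 2*I)/(-12 + I))*sqrt(I) = ((13 + 12 - 2*I)/(-12 + I))*sqrt(I) = ((25 - 2*I)/(-12 + I))*sqrt(I) = sqrt(I)*(25 - 2*I)/(-12 + I))
o = 189198100 - 315534*sqrt(77)/5 (o = (12184 + 19614)*(sqrt(77)*(25 - 2*77)/(-12 + 77) + 5950) = 31798*(sqrt(77)*(25 - 154)/65 + 5950) = 31798*(sqrt(77)*(1/65)*(-129) + 5950) = 31798*(-129*sqrt(77)/65 + 5950) = 31798*(5950 - 129*sqrt(77)/65) = 189198100 - 315534*sqrt(77)/5 ≈ 1.8864e+8)
R(82) + o = 2*82 + (189198100 - 315534*sqrt(77)/5) = 164 + (189198100 - 315534*sqrt(77)/5) = 189198264 - 315534*sqrt(77)/5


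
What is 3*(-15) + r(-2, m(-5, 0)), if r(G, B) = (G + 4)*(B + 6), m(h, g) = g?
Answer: -33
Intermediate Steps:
r(G, B) = (4 + G)*(6 + B)
3*(-15) + r(-2, m(-5, 0)) = 3*(-15) + (24 + 4*0 + 6*(-2) + 0*(-2)) = -45 + (24 + 0 - 12 + 0) = -45 + 12 = -33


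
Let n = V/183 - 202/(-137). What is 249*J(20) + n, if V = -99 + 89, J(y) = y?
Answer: 124889176/25071 ≈ 4981.4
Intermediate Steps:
V = -10
n = 35596/25071 (n = -10/183 - 202/(-137) = -10*1/183 - 202*(-1/137) = -10/183 + 202/137 = 35596/25071 ≈ 1.4198)
249*J(20) + n = 249*20 + 35596/25071 = 4980 + 35596/25071 = 124889176/25071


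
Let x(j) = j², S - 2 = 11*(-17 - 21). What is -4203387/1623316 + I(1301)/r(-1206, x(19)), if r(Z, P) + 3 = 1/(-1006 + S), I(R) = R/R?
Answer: -20244207681/6926689372 ≈ -2.9226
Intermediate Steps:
I(R) = 1
S = -416 (S = 2 + 11*(-17 - 21) = 2 + 11*(-38) = 2 - 418 = -416)
r(Z, P) = -4267/1422 (r(Z, P) = -3 + 1/(-1006 - 416) = -3 + 1/(-1422) = -3 - 1/1422 = -4267/1422)
-4203387/1623316 + I(1301)/r(-1206, x(19)) = -4203387/1623316 + 1/(-4267/1422) = -4203387*1/1623316 + 1*(-1422/4267) = -4203387/1623316 - 1422/4267 = -20244207681/6926689372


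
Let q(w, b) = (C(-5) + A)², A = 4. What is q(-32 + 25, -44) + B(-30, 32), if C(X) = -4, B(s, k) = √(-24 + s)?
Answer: 3*I*√6 ≈ 7.3485*I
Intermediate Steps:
q(w, b) = 0 (q(w, b) = (-4 + 4)² = 0² = 0)
q(-32 + 25, -44) + B(-30, 32) = 0 + √(-24 - 30) = 0 + √(-54) = 0 + 3*I*√6 = 3*I*√6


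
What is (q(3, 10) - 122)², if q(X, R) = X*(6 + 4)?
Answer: 8464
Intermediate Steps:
q(X, R) = 10*X (q(X, R) = X*10 = 10*X)
(q(3, 10) - 122)² = (10*3 - 122)² = (30 - 122)² = (-92)² = 8464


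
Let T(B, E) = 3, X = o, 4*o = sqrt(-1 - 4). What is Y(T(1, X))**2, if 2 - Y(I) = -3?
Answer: 25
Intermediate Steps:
o = I*sqrt(5)/4 (o = sqrt(-1 - 4)/4 = sqrt(-5)/4 = (I*sqrt(5))/4 = I*sqrt(5)/4 ≈ 0.55902*I)
X = I*sqrt(5)/4 ≈ 0.55902*I
Y(I) = 5 (Y(I) = 2 - 1*(-3) = 2 + 3 = 5)
Y(T(1, X))**2 = 5**2 = 25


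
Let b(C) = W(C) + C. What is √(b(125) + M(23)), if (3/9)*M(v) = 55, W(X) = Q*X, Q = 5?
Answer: √915 ≈ 30.249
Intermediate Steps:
W(X) = 5*X
M(v) = 165 (M(v) = 3*55 = 165)
b(C) = 6*C (b(C) = 5*C + C = 6*C)
√(b(125) + M(23)) = √(6*125 + 165) = √(750 + 165) = √915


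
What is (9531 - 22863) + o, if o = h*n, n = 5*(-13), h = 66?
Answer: -17622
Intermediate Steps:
n = -65
o = -4290 (o = 66*(-65) = -4290)
(9531 - 22863) + o = (9531 - 22863) - 4290 = -13332 - 4290 = -17622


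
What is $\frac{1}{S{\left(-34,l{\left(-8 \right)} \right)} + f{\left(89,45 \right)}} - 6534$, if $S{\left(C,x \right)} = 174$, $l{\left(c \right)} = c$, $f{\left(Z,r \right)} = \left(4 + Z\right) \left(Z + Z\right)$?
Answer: $- \frac{109300751}{16728} \approx -6534.0$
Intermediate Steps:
$f{\left(Z,r \right)} = 2 Z \left(4 + Z\right)$ ($f{\left(Z,r \right)} = \left(4 + Z\right) 2 Z = 2 Z \left(4 + Z\right)$)
$\frac{1}{S{\left(-34,l{\left(-8 \right)} \right)} + f{\left(89,45 \right)}} - 6534 = \frac{1}{174 + 2 \cdot 89 \left(4 + 89\right)} - 6534 = \frac{1}{174 + 2 \cdot 89 \cdot 93} - 6534 = \frac{1}{174 + 16554} - 6534 = \frac{1}{16728} - 6534 = - \frac{109300751}{16728}$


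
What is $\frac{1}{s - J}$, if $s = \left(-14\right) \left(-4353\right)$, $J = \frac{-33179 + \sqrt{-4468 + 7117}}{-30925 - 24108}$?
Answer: $\frac{16779000898721}{1022535756830858000} - \frac{5003 \sqrt{2649}}{1022535756830858000} \approx 1.6409 \cdot 10^{-5}$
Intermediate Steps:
$J = \frac{33179}{55033} - \frac{\sqrt{2649}}{55033}$ ($J = \frac{-33179 + \sqrt{2649}}{-55033} = \left(-33179 + \sqrt{2649}\right) \left(- \frac{1}{55033}\right) = \frac{33179}{55033} - \frac{\sqrt{2649}}{55033} \approx 0.60196$)
$s = 60942$
$\frac{1}{s - J} = \frac{1}{60942 - \left(\frac{33179}{55033} - \frac{\sqrt{2649}}{55033}\right)} = \frac{1}{\frac{3353787907}{55033} + \frac{\sqrt{2649}}{55033}}$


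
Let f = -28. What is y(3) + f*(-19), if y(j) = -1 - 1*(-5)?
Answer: 536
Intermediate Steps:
y(j) = 4 (y(j) = -1 + 5 = 4)
y(3) + f*(-19) = 4 - 28*(-19) = 4 + 532 = 536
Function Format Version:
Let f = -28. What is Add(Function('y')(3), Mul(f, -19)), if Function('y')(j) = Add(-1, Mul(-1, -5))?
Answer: 536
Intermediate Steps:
Function('y')(j) = 4 (Function('y')(j) = Add(-1, 5) = 4)
Add(Function('y')(3), Mul(f, -19)) = Add(4, Mul(-28, -19)) = Add(4, 532) = 536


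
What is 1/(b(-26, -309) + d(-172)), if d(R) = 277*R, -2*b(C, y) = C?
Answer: -1/47631 ≈ -2.0995e-5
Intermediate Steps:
b(C, y) = -C/2
1/(b(-26, -309) + d(-172)) = 1/(-½*(-26) + 277*(-172)) = 1/(13 - 47644) = 1/(-47631) = -1/47631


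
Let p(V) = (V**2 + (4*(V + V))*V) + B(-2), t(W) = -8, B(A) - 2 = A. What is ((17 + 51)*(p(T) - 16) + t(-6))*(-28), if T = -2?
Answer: -37856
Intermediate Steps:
B(A) = 2 + A
p(V) = 9*V**2 (p(V) = (V**2 + (4*(V + V))*V) + (2 - 2) = (V**2 + (4*(2*V))*V) + 0 = (V**2 + (8*V)*V) + 0 = (V**2 + 8*V**2) + 0 = 9*V**2 + 0 = 9*V**2)
((17 + 51)*(p(T) - 16) + t(-6))*(-28) = ((17 + 51)*(9*(-2)**2 - 16) - 8)*(-28) = (68*(9*4 - 16) - 8)*(-28) = (68*(36 - 16) - 8)*(-28) = (68*20 - 8)*(-28) = (1360 - 8)*(-28) = 1352*(-28) = -37856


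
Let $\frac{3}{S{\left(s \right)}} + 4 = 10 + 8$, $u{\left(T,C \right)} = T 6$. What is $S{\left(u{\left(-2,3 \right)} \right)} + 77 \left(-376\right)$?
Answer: $- \frac{405325}{14} \approx -28952.0$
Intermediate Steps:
$u{\left(T,C \right)} = 6 T$
$S{\left(s \right)} = \frac{3}{14}$ ($S{\left(s \right)} = \frac{3}{-4 + \left(10 + 8\right)} = \frac{3}{-4 + 18} = \frac{3}{14}$)
$S{\left(u{\left(-2,3 \right)} \right)} + 77 \left(-376\right) = \frac{3}{14} + 77 \left(-376\right) = \frac{3}{14} - 28952 = - \frac{405325}{14}$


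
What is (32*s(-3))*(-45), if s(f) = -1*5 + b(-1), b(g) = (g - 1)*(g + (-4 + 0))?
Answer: -7200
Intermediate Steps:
b(g) = (-1 + g)*(-4 + g) (b(g) = (-1 + g)*(g - 4) = (-1 + g)*(-4 + g))
s(f) = 5 (s(f) = -1*5 + (4 + (-1)**2 - 5*(-1)) = -5 + (4 + 1 + 5) = -5 + 10 = 5)
(32*s(-3))*(-45) = (32*5)*(-45) = 160*(-45) = -7200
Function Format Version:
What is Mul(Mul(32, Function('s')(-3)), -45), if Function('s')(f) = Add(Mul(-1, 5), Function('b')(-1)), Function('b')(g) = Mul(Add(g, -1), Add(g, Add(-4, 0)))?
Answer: -7200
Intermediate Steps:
Function('b')(g) = Mul(Add(-1, g), Add(-4, g)) (Function('b')(g) = Mul(Add(-1, g), Add(g, -4)) = Mul(Add(-1, g), Add(-4, g)))
Function('s')(f) = 5 (Function('s')(f) = Add(Mul(-1, 5), Add(4, Pow(-1, 2), Mul(-5, -1))) = Add(-5, Add(4, 1, 5)) = Add(-5, 10) = 5)
Mul(Mul(32, Function('s')(-3)), -45) = Mul(Mul(32, 5), -45) = Mul(160, -45) = -7200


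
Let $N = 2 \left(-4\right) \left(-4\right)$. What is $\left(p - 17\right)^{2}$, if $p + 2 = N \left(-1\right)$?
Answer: $2601$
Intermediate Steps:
$N = 32$ ($N = \left(-8\right) \left(-4\right) = 32$)
$p = -34$ ($p = -2 + 32 \left(-1\right) = -2 - 32 = -34$)
$\left(p - 17\right)^{2} = \left(-34 - 17\right)^{2} = \left(-51\right)^{2} = 2601$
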